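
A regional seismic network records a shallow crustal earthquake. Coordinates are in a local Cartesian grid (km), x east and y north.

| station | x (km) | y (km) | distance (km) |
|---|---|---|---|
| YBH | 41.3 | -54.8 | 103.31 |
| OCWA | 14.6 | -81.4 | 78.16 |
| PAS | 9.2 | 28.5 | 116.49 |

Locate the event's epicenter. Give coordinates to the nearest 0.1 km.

-61.6 km east, -64.0 km north

Circle about each station: (x − 41.3)² + (y + 54.8)² = 103.31²; (x − 14.6)² + (y + 81.4)² = 78.16²; (x − 9.2)² + (y − 28.5)² = 116.49².
Subtracting the YBH equation from the OCWA and PAS equations removes the quadratic terms:
-53.4 x − 53.2 y = 6694.36
-64.2 x + 166.6 y = -6708.80
Solving the 2×2 system: x ≈ -61.6, y ≈ -64.0 km.
Check against YBH (with the unrounded x, y): √((x − 41.3)²+(y + 54.8)²) = 103.31 ≈ 103.31 km. ✓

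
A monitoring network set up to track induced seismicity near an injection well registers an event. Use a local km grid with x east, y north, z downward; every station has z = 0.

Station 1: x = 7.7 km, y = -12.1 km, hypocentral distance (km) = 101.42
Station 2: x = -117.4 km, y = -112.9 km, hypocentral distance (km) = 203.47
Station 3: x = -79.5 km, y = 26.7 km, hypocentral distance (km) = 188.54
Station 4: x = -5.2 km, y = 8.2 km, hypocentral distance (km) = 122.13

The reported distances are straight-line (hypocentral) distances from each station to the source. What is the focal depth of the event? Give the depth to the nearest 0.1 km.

Each station gives a sphere (x−x_i)² + (y−y_i)² + z² = d_i² (stations at z=0).
Subtracting the Station 1 sphere from Station 2 and Station 3: z² cancels, leaving linear equations in x and y:
-250.2 x − 201.6 y = -4790.55
-174.4 x + 77.6 y = -18433.88
Solving: x ≈ 74.907, y ≈ -69.202 km (keep extra digits for the depth step; rounded: 74.9, -69.2).
Then from the Station 1 sphere: z² = 101.42² − (x − 7.7)² − (y + 12.1)² with x = 74.907, y = -69.202, so z ≈ 50.086 ≈ 50.1 km.
Check against Station 4 (with the unrounded solution): distance 122.13 ≈ 122.13 km. ✓

depth ≈ 50.1 km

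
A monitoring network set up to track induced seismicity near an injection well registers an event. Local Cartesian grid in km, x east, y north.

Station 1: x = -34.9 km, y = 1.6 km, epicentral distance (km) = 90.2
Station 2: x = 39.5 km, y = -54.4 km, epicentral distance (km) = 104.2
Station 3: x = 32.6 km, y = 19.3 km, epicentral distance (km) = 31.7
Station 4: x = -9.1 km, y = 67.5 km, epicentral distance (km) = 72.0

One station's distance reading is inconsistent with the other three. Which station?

Solve using three stations at a time. Using Station 1, Station 2, Station 3 (subtract circle equations pairwise → linear system) gives (x, y) ≈ (41.4, 49.8).
Distances from that point to each station vs reported:
  Station 1: calculated 90.2 vs reported 90.2 → residual 0.0 km
  Station 2: calculated 104.2 vs reported 104.2 → residual 0.0 km
  Station 3: calculated 31.7 vs reported 31.7 → residual 0.0 km
  Station 4: calculated 53.5 vs reported 72.0 → residual 18.5 km
Station 1, Station 2, Station 3 are mutually consistent (residuals ≈ 0); Station 4 is off by 18.5 km.

Station 4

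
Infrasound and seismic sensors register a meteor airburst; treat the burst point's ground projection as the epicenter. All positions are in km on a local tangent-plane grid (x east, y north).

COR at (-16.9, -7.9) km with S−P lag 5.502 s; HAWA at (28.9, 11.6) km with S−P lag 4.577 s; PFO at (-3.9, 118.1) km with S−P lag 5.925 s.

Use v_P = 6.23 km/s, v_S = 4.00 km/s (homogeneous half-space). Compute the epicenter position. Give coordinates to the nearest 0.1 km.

Distance from S−P lag: d = Δt · v_P v_S / (v_P − v_S) = Δt · (6.23·4.00)/(6.23−4.00) ≈ 11.1749·Δt.
So d_COR = 61.48, d_HAWA = 51.15, d_PFO = 66.21 km.
Circle about each station: (x + 16.9)² + (y + 7.9)² = 61.48²; (x − 28.9)² + (y − 11.6)² = 51.15²; (x + 3.9)² + (y − 118.1)² = 66.21².
Subtracting the COR equation from the HAWA and PFO equations removes the quadratic terms:
91.6 x + 39.0 y = 1785.22
26.0 x + 252.0 y = 13010.83
Solving the 2×2 system: x ≈ -2.6, y ≈ 51.9 km.

(-2.6, 51.9)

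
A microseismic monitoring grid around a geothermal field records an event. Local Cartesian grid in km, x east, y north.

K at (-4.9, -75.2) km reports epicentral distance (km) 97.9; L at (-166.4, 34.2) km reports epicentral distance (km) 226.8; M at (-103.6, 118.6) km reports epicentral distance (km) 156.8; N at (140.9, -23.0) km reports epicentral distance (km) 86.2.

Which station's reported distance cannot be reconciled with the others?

M

Solve using three stations at a time. Using K, L, N (subtract circle equations pairwise → linear system) gives (x, y) ≈ (57.8, -0.0).
Distances from that point to each station vs reported:
  K: calculated 97.9 vs reported 97.9 → residual 0.0 km
  L: calculated 226.8 vs reported 226.8 → residual 0.0 km
  M: calculated 200.3 vs reported 156.8 → residual 43.5 km
  N: calculated 86.2 vs reported 86.2 → residual 0.0 km
K, L, N are mutually consistent (residuals ≈ 0); M is off by 43.5 km.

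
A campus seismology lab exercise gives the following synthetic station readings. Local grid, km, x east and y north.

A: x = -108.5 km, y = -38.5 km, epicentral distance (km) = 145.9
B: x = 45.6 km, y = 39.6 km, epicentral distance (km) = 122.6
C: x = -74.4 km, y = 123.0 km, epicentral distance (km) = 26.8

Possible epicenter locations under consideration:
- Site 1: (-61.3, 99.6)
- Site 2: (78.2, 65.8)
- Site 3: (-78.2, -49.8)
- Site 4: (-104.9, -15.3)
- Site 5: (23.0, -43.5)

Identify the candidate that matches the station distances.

For each candidate, compare |candidate − station| to the reported distance:
Site 1: residuals A 0.0, B 0.0, C 0.0 → max 0.0 km
Site 2: residuals A 68.0, B 80.8, C 136.2 → max 136.2 km
Site 3: residuals A 113.6, B 30.1, C 146.0 → max 146.0 km
Site 4: residuals A 122.4, B 37.6, C 114.8 → max 122.4 km
Site 5: residuals A 14.3, B 36.5, C 166.1 → max 166.1 km
Only Site 1 has all residuals ≈ 0.

Site 1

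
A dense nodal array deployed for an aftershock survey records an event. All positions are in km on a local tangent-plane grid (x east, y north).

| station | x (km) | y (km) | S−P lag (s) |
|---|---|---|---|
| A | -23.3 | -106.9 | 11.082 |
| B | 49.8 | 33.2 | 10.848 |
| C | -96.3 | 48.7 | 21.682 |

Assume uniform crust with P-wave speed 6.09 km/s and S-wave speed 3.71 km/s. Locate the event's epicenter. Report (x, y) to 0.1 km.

Distance from S−P lag: d = Δt · v_P v_S / (v_P − v_S) = Δt · (6.09·3.71)/(6.09−3.71) ≈ 9.4932·Δt.
So d_A = 105.20, d_B = 102.98, d_C = 205.83 km.
Circle about each station: (x + 23.3)² + (y + 106.9)² = 105.20²; (x − 49.8)² + (y − 33.2)² = 102.98²; (x + 96.3)² + (y − 48.7)² = 205.83².
Subtracting the A equation from the B and C equations removes the quadratic terms:
146.2 x + 280.2 y = -7926.06
-146.0 x + 311.2 y = -31624.07
Solving the 2×2 system: x ≈ 74.0, y ≈ -66.9 km.

74.0 km east, -66.9 km north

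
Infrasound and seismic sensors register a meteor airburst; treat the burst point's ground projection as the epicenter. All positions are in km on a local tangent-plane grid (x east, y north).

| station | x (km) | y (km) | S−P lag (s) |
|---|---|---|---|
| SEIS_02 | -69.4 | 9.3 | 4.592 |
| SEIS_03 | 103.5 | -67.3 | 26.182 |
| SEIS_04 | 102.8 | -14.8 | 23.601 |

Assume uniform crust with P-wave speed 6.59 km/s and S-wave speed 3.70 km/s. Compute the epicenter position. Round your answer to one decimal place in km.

Distance from S−P lag: d = Δt · v_P v_S / (v_P − v_S) = Δt · (6.59·3.70)/(6.59−3.70) ≈ 8.4370·Δt.
So d_SEIS_02 = 38.74, d_SEIS_03 = 220.90, d_SEIS_04 = 199.12 km.
Circle about each station: (x + 69.4)² + (y − 9.3)² = 38.74²; (x − 103.5)² + (y + 67.3)² = 220.90²; (x − 102.8)² + (y + 14.8)² = 199.12².
Subtracting pairs of circle equations eliminates x²+y² and gives linear equations (the radical axes):
345.8 x − 153.2 y = -36957.33
344.4 x − 48.2 y = -32263.96
Solving the 2×2 system: x ≈ -87.6, y ≈ 43.5 km.

(-87.6, 43.5)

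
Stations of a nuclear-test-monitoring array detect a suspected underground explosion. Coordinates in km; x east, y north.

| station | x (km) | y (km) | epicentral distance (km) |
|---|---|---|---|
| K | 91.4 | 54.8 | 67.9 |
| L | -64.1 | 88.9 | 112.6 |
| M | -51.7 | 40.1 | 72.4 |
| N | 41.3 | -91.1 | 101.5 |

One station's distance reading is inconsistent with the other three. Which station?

K

Solve using three stations at a time. Using L, M, N (subtract circle equations pairwise → linear system) gives (x, y) ≈ (12.2, 6.1).
Distances from that point to each station vs reported:
  K: calculated 93.0 vs reported 67.9 → residual 25.1 km
  L: calculated 112.6 vs reported 112.6 → residual 0.0 km
  M: calculated 72.4 vs reported 72.4 → residual 0.0 km
  N: calculated 101.5 vs reported 101.5 → residual 0.0 km
L, M, N are mutually consistent (residuals ≈ 0); K is off by 25.1 km.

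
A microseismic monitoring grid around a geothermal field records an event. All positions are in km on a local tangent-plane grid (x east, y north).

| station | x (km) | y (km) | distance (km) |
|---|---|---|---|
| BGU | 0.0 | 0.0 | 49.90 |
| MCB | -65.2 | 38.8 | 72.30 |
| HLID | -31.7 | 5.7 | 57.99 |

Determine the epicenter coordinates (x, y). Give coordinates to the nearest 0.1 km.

Circle about each station: x² + y² = 49.90²; (x + 65.2)² + (y − 38.8)² = 72.30²; (x + 31.7)² + (y − 5.7)² = 57.99².
Subtracting pairs of circle equations eliminates x²+y² and gives linear equations (the radical axes):
-130.4 x + 77.6 y = 3019.20
-63.4 x + 11.4 y = 164.55
Solving the 2×2 system: x ≈ 6.3, y ≈ 49.5 km.

6.3 km east, 49.5 km north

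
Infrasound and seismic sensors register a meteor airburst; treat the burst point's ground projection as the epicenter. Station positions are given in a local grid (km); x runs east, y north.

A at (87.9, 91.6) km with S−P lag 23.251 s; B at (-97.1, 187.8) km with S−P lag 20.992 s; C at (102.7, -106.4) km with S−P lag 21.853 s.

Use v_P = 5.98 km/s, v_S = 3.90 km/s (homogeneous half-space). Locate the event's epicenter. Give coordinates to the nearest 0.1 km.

Distance from S−P lag: d = Δt · v_P v_S / (v_P − v_S) = Δt · (5.98·3.90)/(5.98−3.90) ≈ 11.2125·Δt.
So d_A = 260.70, d_B = 235.37, d_C = 245.03 km.
Circle about each station: (x − 87.9)² + (y − 91.6)² = 260.70²; (x + 97.1)² + (y − 187.8)² = 235.37²; (x − 102.7)² + (y + 106.4)² = 245.03².
Subtracting the A equation from the B and C equations removes the quadratic terms:
-370.0 x + 192.4 y = 41145.73
29.6 x − 396.0 y = 13676.07
Solving the 2×2 system: x ≈ -134.4, y ≈ -44.6 km.
Check against A (with the unrounded x, y): √((x − 87.9)²+(y − 91.6)²) = 260.68 ≈ 260.70 km. ✓

(-134.4, -44.6)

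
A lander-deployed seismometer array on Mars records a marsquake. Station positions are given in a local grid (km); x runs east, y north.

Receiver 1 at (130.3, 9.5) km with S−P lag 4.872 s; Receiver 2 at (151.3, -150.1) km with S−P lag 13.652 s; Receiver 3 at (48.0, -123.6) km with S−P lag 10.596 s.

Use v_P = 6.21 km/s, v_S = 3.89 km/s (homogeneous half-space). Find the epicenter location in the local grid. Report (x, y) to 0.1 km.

x ≈ 90.3 km, y ≈ -21.7 km

Distance from S−P lag: d = Δt · v_P v_S / (v_P − v_S) = Δt · (6.21·3.89)/(6.21−3.89) ≈ 10.4125·Δt.
So d_Receiver 1 = 50.73, d_Receiver 2 = 142.15, d_Receiver 3 = 110.33 km.
Circle about each station: (x − 130.3)² + (y − 9.5)² = 50.73²; (x − 151.3)² + (y + 150.1)² = 142.15²; (x − 48.0)² + (y + 123.6)² = 110.33².
Subtracting the Receiver 1 equation from the Receiver 2 and Receiver 3 equations removes the quadratic terms:
42.0 x − 319.2 y = 10720.27
-164.6 x − 266.2 y = -9086.56
Solving the 2×2 system: x ≈ 90.3, y ≈ -21.7 km.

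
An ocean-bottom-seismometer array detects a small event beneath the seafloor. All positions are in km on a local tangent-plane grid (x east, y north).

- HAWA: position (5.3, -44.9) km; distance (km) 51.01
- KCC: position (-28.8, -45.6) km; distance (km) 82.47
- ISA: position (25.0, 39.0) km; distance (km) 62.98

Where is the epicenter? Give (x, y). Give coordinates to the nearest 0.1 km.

Circle about each station: (x − 5.3)² + (y + 44.9)² = 51.01²; (x + 28.8)² + (y + 45.6)² = 82.47²; (x − 25.0)² + (y − 39.0)² = 62.98².
Subtracting the HAWA equation from the KCC and ISA equations removes the quadratic terms:
-68.2 x − 1.4 y = -3334.58
39.4 x + 167.8 y = -1262.56
Solving the 2×2 system: x ≈ 49.3, y ≈ -19.1 km.

x ≈ 49.3 km, y ≈ -19.1 km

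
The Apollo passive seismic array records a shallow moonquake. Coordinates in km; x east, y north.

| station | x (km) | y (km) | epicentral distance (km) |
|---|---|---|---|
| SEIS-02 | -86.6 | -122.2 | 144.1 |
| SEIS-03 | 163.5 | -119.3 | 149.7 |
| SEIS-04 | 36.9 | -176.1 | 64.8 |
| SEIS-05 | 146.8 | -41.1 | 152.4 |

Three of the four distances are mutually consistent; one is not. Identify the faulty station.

SEIS-02

Solve using three stations at a time. Using SEIS-03, SEIS-04, SEIS-05 (subtract circle equations pairwise → linear system) gives (x, y) ≈ (13.9, -115.6).
Distances from that point to each station vs reported:
  SEIS-02: calculated 100.7 vs reported 144.1 → residual 43.4 km
  SEIS-03: calculated 149.7 vs reported 149.7 → residual 0.0 km
  SEIS-04: calculated 64.7 vs reported 64.8 → residual 0.1 km
  SEIS-05: calculated 152.4 vs reported 152.4 → residual 0.0 km
SEIS-03, SEIS-04, SEIS-05 are mutually consistent (residuals ≈ 0); SEIS-02 is off by 43.4 km.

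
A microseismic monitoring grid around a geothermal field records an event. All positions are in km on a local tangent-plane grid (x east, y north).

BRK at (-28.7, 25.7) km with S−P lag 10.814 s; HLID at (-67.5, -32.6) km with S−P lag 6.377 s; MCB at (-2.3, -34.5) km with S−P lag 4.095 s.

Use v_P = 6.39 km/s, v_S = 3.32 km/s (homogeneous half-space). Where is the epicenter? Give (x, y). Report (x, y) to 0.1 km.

Distance from S−P lag: d = Δt · v_P v_S / (v_P − v_S) = Δt · (6.39·3.32)/(6.39−3.32) ≈ 6.9104·Δt.
So d_BRK = 74.73, d_HLID = 44.07, d_MCB = 28.30 km.
Circle about each station: (x + 28.7)² + (y − 25.7)² = 74.73²; (x + 67.5)² + (y + 32.6)² = 44.07²; (x + 2.3)² + (y + 34.5)² = 28.30².
Subtracting the BRK equation from the HLID and MCB equations removes the quadratic terms:
-77.6 x − 116.6 y = 7777.24
52.8 x − 120.4 y = 4495.04
Solving the 2×2 system: x ≈ -26.6, y ≈ -49.0 km.
Check against BRK (with the unrounded x, y): √((x + 28.7)²+(y − 25.7)²) = 74.73 ≈ 74.73 km. ✓

x ≈ -26.6 km, y ≈ -49.0 km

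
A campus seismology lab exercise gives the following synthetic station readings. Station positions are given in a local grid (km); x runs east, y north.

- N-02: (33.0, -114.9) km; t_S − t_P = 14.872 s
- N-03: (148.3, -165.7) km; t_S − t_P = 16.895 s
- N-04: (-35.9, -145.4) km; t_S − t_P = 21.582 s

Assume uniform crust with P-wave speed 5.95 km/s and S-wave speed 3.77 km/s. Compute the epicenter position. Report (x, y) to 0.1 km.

(125.9, 6.7)

Distance from S−P lag: d = Δt · v_P v_S / (v_P − v_S) = Δt · (5.95·3.77)/(5.95−3.77) ≈ 10.2897·Δt.
So d_N-02 = 153.03, d_N-03 = 173.84, d_N-04 = 222.07 km.
Circle about each station: (x − 33.0)² + (y + 114.9)² = 153.03²; (x − 148.3)² + (y + 165.7)² = 173.84²; (x + 35.9)² + (y + 145.4)² = 222.07².
Subtracting pairs of circle equations eliminates x²+y² and gives linear equations (the radical axes):
230.6 x − 101.6 y = 28356.21
-137.8 x − 61.0 y = -17757.94
Solving the 2×2 system: x ≈ 125.9, y ≈ 6.7 km.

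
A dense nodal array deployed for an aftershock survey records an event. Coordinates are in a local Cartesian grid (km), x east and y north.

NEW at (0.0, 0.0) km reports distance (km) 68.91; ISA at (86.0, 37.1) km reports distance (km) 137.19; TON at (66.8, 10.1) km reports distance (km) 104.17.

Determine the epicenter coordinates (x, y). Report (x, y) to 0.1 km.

(-1.1, -68.9)

Circle about each station: x² + y² = 68.91²; (x − 86.0)² + (y − 37.1)² = 137.19²; (x − 66.8)² + (y − 10.1)² = 104.17².
Subtracting the NEW equation from the ISA and TON equations removes the quadratic terms:
172.0 x + 74.2 y = -5300.10
133.6 x + 20.2 y = -1538.55
Solving the 2×2 system: x ≈ -1.1, y ≈ -68.9 km.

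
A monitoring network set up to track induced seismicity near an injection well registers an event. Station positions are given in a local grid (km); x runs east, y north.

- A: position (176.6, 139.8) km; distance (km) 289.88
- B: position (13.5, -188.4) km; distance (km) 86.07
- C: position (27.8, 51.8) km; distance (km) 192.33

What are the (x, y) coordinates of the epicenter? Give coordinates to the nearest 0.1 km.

Circle about each station: (x − 176.6)² + (y − 139.8)² = 289.88²; (x − 13.5)² + (y + 188.4)² = 86.07²; (x − 27.8)² + (y − 51.8)² = 192.33².
Subtracting the A equation from the B and C equations removes the quadratic terms:
-326.2 x − 656.4 y = 61567.58
-297.6 x − 176.0 y = -235.93
Solving the 2×2 system: x ≈ 79.7, y ≈ -133.4 km.

79.7 km east, -133.4 km north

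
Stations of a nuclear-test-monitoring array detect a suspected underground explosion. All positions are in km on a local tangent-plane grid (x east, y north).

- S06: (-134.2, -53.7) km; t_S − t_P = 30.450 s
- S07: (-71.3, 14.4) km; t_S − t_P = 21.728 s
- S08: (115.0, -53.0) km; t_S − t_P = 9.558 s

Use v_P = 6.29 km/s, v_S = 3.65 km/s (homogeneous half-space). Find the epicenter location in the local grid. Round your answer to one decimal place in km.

Distance from S−P lag: d = Δt · v_P v_S / (v_P − v_S) = Δt · (6.29·3.65)/(6.29−3.65) ≈ 8.6964·Δt.
So d_S06 = 264.81, d_S07 = 188.96, d_S08 = 83.12 km.
Circle about each station: (x + 134.2)² + (y + 53.7)² = 264.81²; (x + 71.3)² + (y − 14.4)² = 188.96²; (x − 115.0)² + (y + 53.0)² = 83.12².
Subtracting the S06 equation from the S07 and S08 equations removes the quadratic terms:
125.8 x + 136.2 y = 18816.17
498.4 x + 1.4 y = 58356.07
Solving the 2×2 system: x ≈ 117.0, y ≈ 30.1 km.

x ≈ 117.0 km, y ≈ 30.1 km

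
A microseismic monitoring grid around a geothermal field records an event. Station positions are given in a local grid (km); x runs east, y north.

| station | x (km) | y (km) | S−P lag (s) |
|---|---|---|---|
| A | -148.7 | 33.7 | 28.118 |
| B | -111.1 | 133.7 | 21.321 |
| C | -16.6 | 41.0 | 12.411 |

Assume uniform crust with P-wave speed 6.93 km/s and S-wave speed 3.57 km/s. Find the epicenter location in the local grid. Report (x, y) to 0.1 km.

(44.0, 109.4)

Distance from S−P lag: d = Δt · v_P v_S / (v_P − v_S) = Δt · (6.93·3.57)/(6.93−3.57) ≈ 7.3631·Δt.
So d_A = 207.04, d_B = 156.99, d_C = 91.38 km.
Circle about each station: (x + 148.7)² + (y − 33.7)² = 207.04²; (x + 111.1)² + (y − 133.7)² = 156.99²; (x + 16.6)² + (y − 41.0)² = 91.38².
Subtracting the A equation from the B and C equations removes the quadratic terms:
75.2 x + 200.0 y = 25191.22
264.2 x + 14.6 y = 13224.44
Solving the 2×2 system: x ≈ 44.0, y ≈ 109.4 km.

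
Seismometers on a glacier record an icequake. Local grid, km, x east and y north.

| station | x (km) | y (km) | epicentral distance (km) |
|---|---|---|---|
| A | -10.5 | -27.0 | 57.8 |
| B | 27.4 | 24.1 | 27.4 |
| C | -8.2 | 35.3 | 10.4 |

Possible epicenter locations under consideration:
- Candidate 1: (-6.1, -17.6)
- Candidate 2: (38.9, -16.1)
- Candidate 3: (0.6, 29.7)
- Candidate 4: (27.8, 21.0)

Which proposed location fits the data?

Candidate 3

For each candidate, compare |candidate − station| to the reported distance:
Candidate 1: residuals A 47.4, B 26.1, C 42.5 → max 47.4 km
Candidate 2: residuals A 7.2, B 14.4, C 59.3 → max 59.3 km
Candidate 3: residuals A 0.0, B 0.0, C 0.0 → max 0.0 km
Candidate 4: residuals A 3.6, B 24.3, C 28.3 → max 28.3 km
Only Candidate 3 has all residuals ≈ 0.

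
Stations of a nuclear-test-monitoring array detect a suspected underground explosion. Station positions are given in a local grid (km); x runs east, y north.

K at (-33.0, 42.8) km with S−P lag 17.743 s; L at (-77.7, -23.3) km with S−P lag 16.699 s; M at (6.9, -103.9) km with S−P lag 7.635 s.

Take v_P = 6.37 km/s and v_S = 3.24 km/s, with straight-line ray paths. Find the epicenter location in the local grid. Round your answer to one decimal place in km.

26.9 km east, -57.7 km north

Distance from S−P lag: d = Δt · v_P v_S / (v_P − v_S) = Δt · (6.37·3.24)/(6.37−3.24) ≈ 6.5939·Δt.
So d_K = 116.99, d_L = 110.11, d_M = 50.34 km.
Circle about each station: (x + 33.0)² + (y − 42.8)² = 116.99²; (x + 77.7)² + (y + 23.3)² = 110.11²; (x − 6.9)² + (y + 103.9)² = 50.34².
Subtracting the K equation from the L and M equations removes the quadratic terms:
-89.4 x − 132.2 y = 5221.79
79.8 x − 293.4 y = 19074.52
Solving the 2×2 system: x ≈ 26.9, y ≈ -57.7 km.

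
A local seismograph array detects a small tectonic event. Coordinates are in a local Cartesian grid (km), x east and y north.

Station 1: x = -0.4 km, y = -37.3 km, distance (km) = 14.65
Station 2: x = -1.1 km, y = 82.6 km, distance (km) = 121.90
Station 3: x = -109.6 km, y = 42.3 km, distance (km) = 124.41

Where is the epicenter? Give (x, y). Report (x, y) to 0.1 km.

Circle about each station: (x + 0.4)² + (y + 37.3)² = 14.65²; (x + 1.1)² + (y − 82.6)² = 121.90²; (x + 109.6)² + (y − 42.3)² = 124.41².
Subtracting pairs of circle equations eliminates x²+y² and gives linear equations (the radical axes):
-1.4 x + 239.8 y = -9212.47
-218.4 x + 159.2 y = -2853.23
Solving the 2×2 system: x ≈ -15.0, y ≈ -38.5 km.
Check against Station 1 (with the unrounded x, y): √((x + 0.4)²+(y + 37.3)²) = 14.65 ≈ 14.65 km. ✓

(-15.0, -38.5)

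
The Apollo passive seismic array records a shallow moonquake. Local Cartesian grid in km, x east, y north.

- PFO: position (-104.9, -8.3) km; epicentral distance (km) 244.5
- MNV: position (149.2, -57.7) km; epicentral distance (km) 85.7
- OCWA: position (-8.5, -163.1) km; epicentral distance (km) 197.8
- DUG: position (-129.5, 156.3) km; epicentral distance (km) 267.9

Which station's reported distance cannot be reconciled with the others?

PFO

Solve using three stations at a time. Using MNV, OCWA, DUG (subtract circle equations pairwise → linear system) gives (x, y) ≈ (92.8, 6.8).
Distances from that point to each station vs reported:
  PFO: calculated 198.3 vs reported 244.5 → residual 46.2 km
  MNV: calculated 85.7 vs reported 85.7 → residual 0.0 km
  OCWA: calculated 197.8 vs reported 197.8 → residual 0.0 km
  DUG: calculated 267.9 vs reported 267.9 → residual 0.0 km
MNV, OCWA, DUG are mutually consistent (residuals ≈ 0); PFO is off by 46.2 km.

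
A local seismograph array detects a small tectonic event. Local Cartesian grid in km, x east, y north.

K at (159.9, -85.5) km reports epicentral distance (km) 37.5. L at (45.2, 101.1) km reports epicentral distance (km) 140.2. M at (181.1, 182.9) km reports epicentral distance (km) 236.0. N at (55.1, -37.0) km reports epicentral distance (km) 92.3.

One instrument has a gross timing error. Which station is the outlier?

L

Solve using three stations at a time. Using K, M, N (subtract circle equations pairwise → linear system) gives (x, y) ≈ (146.4, -50.5).
Distances from that point to each station vs reported:
  K: calculated 37.5 vs reported 37.5 → residual 0.0 km
  L: calculated 182.3 vs reported 140.2 → residual 42.1 km
  M: calculated 236.0 vs reported 236.0 → residual 0.0 km
  N: calculated 92.3 vs reported 92.3 → residual 0.0 km
K, M, N are mutually consistent (residuals ≈ 0); L is off by 42.1 km.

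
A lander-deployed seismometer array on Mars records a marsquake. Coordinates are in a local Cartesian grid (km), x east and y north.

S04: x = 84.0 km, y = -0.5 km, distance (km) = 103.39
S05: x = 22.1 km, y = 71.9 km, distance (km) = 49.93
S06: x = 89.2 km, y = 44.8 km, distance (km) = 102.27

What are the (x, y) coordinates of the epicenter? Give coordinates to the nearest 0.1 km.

Circle about each station: (x − 84.0)² + (y + 0.5)² = 103.39²; (x − 22.1)² + (y − 71.9)² = 49.93²; (x − 89.2)² + (y − 44.8)² = 102.27².
Subtracting the S04 equation from the S05 and S06 equations removes the quadratic terms:
-123.8 x + 144.8 y = 6798.26
10.4 x + 90.6 y = 3137.77
Solving the 2×2 system: x ≈ -12.7, y ≈ 36.1 km.

(-12.7, 36.1)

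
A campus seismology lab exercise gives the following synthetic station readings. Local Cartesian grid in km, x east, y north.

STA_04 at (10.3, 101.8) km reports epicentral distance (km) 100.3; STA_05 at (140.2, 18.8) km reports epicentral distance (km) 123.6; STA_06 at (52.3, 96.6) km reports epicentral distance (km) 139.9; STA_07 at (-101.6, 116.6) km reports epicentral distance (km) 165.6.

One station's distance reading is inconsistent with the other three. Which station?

STA_06

Solve using three stations at a time. Using STA_04, STA_05, STA_07 (subtract circle equations pairwise → linear system) gives (x, y) ≈ (17.7, 1.7).
Distances from that point to each station vs reported:
  STA_04: calculated 100.4 vs reported 100.3 → residual 0.1 km
  STA_05: calculated 123.7 vs reported 123.6 → residual 0.1 km
  STA_06: calculated 101.0 vs reported 139.9 → residual 38.9 km
  STA_07: calculated 165.7 vs reported 165.6 → residual 0.1 km
STA_04, STA_05, STA_07 are mutually consistent (residuals ≈ 0); STA_06 is off by 38.9 km.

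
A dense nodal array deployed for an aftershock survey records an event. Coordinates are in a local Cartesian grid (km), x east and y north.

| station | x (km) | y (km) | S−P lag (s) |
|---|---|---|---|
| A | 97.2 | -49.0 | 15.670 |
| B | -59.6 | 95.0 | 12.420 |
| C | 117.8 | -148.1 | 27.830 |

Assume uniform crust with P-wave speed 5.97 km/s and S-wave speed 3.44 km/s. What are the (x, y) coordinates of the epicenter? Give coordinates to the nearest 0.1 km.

x ≈ 35.8 km, y ≈ 62.4 km

Distance from S−P lag: d = Δt · v_P v_S / (v_P − v_S) = Δt · (5.97·3.44)/(5.97−3.44) ≈ 8.1173·Δt.
So d_A = 127.20, d_B = 100.82, d_C = 225.90 km.
Circle about each station: (x − 97.2)² + (y + 49.0)² = 127.20²; (x + 59.6)² + (y − 95.0)² = 100.82²; (x − 117.8)² + (y + 148.1)² = 225.90².
Subtracting the A equation from the B and C equations removes the quadratic terms:
-313.6 x + 288.0 y = 6743.49
41.2 x − 198.2 y = -10889.36
Solving the 2×2 system: x ≈ 35.8, y ≈ 62.4 km.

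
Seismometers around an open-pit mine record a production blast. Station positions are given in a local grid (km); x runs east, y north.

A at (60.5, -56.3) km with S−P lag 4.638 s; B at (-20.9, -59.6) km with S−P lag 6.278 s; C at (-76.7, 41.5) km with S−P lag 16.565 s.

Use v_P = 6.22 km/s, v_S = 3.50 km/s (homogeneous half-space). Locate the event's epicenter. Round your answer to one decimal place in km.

Distance from S−P lag: d = Δt · v_P v_S / (v_P − v_S) = Δt · (6.22·3.50)/(6.22−3.50) ≈ 8.0037·Δt.
So d_A = 37.12, d_B = 50.25, d_C = 132.58 km.
Circle about each station: (x − 60.5)² + (y + 56.3)² = 37.12²; (x + 20.9)² + (y + 59.6)² = 50.25²; (x + 76.7)² + (y − 41.5)² = 132.58².
Subtracting pairs of circle equations eliminates x²+y² and gives linear equations (the radical axes):
-162.8 x − 6.6 y = -3988.14
-274.4 x + 195.6 y = -15424.36
Solving the 2×2 system: x ≈ 26.2, y ≈ -42.1 km.

26.2 km east, -42.1 km north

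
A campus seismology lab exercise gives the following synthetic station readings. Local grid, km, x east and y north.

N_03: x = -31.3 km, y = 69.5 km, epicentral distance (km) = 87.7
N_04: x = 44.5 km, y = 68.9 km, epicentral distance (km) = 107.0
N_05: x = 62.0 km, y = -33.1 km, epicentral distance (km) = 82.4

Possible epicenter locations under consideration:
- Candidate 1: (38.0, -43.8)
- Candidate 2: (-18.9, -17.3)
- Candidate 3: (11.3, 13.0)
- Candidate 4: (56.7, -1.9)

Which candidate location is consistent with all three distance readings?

Candidate 2

For each candidate, compare |candidate − station| to the reported distance:
Candidate 1: residuals N_03 45.1, N_04 5.9, N_05 56.1 → max 56.1 km
Candidate 2: residuals N_03 0.0, N_04 0.0, N_05 0.0 → max 0.0 km
Candidate 3: residuals N_03 16.9, N_04 42.0, N_05 13.9 → max 42.0 km
Candidate 4: residuals N_03 25.6, N_04 35.2, N_05 50.8 → max 50.8 km
Only Candidate 2 has all residuals ≈ 0.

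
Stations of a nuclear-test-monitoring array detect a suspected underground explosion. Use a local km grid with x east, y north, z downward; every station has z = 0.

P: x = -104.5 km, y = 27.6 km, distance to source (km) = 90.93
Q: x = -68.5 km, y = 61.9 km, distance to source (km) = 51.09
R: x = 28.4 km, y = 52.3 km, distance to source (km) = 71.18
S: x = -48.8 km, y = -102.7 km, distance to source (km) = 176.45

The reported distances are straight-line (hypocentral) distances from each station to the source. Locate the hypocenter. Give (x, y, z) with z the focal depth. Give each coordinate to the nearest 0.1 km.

Each station gives a sphere (x−x_i)² + (y−y_i)² + z² = d_i² (stations at z=0).
Subtracting the P sphere from Q and R: z² cancels, leaving linear equations in x and y:
72.0 x + 68.6 y = 2499.93
265.8 x + 49.4 y = -4938.49
Solving: x ≈ -31.496, y ≈ 69.500 km (keep extra digits for the depth step; rounded: -31.5, 69.5).
Then from the P sphere: z² = 90.93² − (x + 104.5)² − (y − 27.6)² with x = -31.496, y = 69.500, so z ≈ 34.396 ≈ 34.4 km.

x ≈ -31.5 km, y ≈ 69.5 km, depth ≈ 34.4 km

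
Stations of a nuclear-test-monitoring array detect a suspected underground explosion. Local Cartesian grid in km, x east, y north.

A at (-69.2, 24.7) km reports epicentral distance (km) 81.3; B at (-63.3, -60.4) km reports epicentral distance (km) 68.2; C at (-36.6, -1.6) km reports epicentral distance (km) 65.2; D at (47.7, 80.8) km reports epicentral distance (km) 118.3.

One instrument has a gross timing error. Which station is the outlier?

C

Solve using three stations at a time. Using A, B, D (subtract circle equations pairwise → linear system) gives (x, y) ≈ (-5.0, -25.1).
Distances from that point to each station vs reported:
  A: calculated 81.3 vs reported 81.3 → residual 0.0 km
  B: calculated 68.2 vs reported 68.2 → residual 0.0 km
  C: calculated 39.4 vs reported 65.2 → residual 25.8 km
  D: calculated 118.3 vs reported 118.3 → residual 0.0 km
A, B, D are mutually consistent (residuals ≈ 0); C is off by 25.8 km.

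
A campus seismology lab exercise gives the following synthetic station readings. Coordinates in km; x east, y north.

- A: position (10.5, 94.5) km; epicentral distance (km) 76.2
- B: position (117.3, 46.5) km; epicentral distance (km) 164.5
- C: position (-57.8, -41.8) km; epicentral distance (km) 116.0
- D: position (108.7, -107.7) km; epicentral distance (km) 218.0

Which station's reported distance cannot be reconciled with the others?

Solve using three stations at a time. Using A, B, D (subtract circle equations pairwise → linear system) gives (x, y) ≈ (-47.2, 44.7).
Distances from that point to each station vs reported:
  A: calculated 76.2 vs reported 76.2 → residual 0.0 km
  B: calculated 164.5 vs reported 164.5 → residual 0.0 km
  C: calculated 87.1 vs reported 116.0 → residual 28.9 km
  D: calculated 218.0 vs reported 218.0 → residual 0.0 km
A, B, D are mutually consistent (residuals ≈ 0); C is off by 28.9 km.

C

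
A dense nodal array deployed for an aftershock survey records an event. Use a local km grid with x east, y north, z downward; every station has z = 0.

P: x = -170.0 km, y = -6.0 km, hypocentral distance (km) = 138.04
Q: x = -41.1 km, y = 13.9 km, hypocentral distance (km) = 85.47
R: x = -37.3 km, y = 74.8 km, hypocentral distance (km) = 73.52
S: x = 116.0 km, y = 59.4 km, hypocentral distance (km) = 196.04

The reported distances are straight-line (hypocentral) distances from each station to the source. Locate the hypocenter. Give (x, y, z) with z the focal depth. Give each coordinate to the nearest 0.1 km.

x ≈ -68.9 km, y ≈ 61.8 km, depth ≈ 65.1 km

Each station gives a sphere (x−x_i)² + (y−y_i)² + z² = d_i² (stations at z=0).
Subtracting the P sphere from Q and R: z² cancels, leaving linear equations in x and y:
257.8 x + 39.8 y = -15303.66
265.4 x + 161.6 y = -8299.82
Solving: x ≈ -68.904, y ≈ 61.802 km (keep extra digits for the depth step; rounded: -68.9, 61.8).
Then from the P sphere: z² = 138.04² − (x + 170.0)² − (y + 6.0)² with x = -68.904, y = 61.802, so z ≈ 65.096 ≈ 65.1 km.
Check against S (with the unrounded solution): distance 196.04 ≈ 196.04 km. ✓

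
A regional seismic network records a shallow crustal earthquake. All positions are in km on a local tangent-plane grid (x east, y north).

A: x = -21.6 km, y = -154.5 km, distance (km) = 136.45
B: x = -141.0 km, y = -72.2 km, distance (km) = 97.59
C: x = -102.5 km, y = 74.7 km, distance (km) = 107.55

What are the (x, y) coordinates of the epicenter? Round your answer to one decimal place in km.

Circle about each station: (x + 21.6)² + (y + 154.5)² = 136.45²; (x + 141.0)² + (y + 72.2)² = 97.59²; (x + 102.5)² + (y − 74.7)² = 107.55².
Subtracting the A equation from the B and C equations removes the quadratic terms:
-238.8 x + 164.6 y = 9851.82
-161.8 x + 458.4 y = -1198.87
Solving the 2×2 system: x ≈ -56.9, y ≈ -22.7 km.

x ≈ -56.9 km, y ≈ -22.7 km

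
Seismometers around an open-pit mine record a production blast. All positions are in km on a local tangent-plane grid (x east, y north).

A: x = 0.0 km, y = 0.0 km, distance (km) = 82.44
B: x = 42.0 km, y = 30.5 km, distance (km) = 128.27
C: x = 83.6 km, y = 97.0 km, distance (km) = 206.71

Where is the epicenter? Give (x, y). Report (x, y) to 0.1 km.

x ≈ -26.1 km, y ≈ -78.2 km

Circle about each station: x² + y² = 82.44²; (x − 42.0)² + (y − 30.5)² = 128.27²; (x − 83.6)² + (y − 97.0)² = 206.71².
Subtracting the A equation from the B and C equations removes the quadratic terms:
84.0 x + 61.0 y = -6962.59
167.2 x + 194.0 y = -19534.71
Solving the 2×2 system: x ≈ -26.1, y ≈ -78.2 km.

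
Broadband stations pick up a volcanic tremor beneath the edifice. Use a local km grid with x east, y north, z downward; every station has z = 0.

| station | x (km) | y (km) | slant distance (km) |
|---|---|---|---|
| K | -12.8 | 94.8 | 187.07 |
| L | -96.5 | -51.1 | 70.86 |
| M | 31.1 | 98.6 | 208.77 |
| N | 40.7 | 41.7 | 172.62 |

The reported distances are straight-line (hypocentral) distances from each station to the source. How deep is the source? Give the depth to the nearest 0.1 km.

depth ≈ 64.7 km

Each station gives a sphere (x−x_i)² + (y−y_i)² + z² = d_i² (stations at z=0).
Subtracting the K sphere from L and M: z² cancels, leaving linear equations in x and y:
-167.4 x − 291.8 y = 32746.63
87.8 x + 7.6 y = -7051.44
Solving: x ≈ -74.287, y ≈ -69.606 km (keep extra digits for the depth step; rounded: -74.3, -69.6).
Then from the K sphere: z² = 187.07² − (x + 12.8)² − (y − 94.8)² with x = -74.287, y = -69.606, so z ≈ 64.693 ≈ 64.7 km.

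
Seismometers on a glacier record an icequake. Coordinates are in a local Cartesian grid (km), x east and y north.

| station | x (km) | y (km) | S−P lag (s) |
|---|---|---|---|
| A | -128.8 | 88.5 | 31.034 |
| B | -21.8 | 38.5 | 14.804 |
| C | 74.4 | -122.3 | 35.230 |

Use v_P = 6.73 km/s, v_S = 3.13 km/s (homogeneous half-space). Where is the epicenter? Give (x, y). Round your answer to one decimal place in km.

x ≈ 52.7 km, y ≈ 82.7 km

Distance from S−P lag: d = Δt · v_P v_S / (v_P − v_S) = Δt · (6.73·3.13)/(6.73−3.13) ≈ 5.8514·Δt.
So d_A = 181.59, d_B = 86.62, d_C = 206.14 km.
Circle about each station: (x + 128.8)² + (y − 88.5)² = 181.59²; (x + 21.8)² + (y − 38.5)² = 86.62²; (x − 74.4)² + (y + 122.3)² = 206.14².
Subtracting the A equation from the B and C equations removes the quadratic terms:
214.0 x − 100.0 y = 3007.70
406.4 x − 421.6 y = -13447.81
Solving the 2×2 system: x ≈ 52.7, y ≈ 82.7 km.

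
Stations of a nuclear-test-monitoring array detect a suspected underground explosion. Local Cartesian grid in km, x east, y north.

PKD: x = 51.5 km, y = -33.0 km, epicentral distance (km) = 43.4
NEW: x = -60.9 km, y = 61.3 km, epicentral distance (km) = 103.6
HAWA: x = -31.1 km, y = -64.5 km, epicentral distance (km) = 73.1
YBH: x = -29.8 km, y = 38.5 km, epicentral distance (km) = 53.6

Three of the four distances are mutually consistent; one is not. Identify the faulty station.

Solve using three stations at a time. Using PKD, NEW, HAWA (subtract circle equations pairwise → linear system) gives (x, y) ≈ (15.8, -8.4).
Distances from that point to each station vs reported:
  PKD: calculated 43.4 vs reported 43.4 → residual 0.0 km
  NEW: calculated 103.6 vs reported 103.6 → residual 0.0 km
  HAWA: calculated 73.1 vs reported 73.1 → residual 0.0 km
  YBH: calculated 65.4 vs reported 53.6 → residual 11.8 km
PKD, NEW, HAWA are mutually consistent (residuals ≈ 0); YBH is off by 11.8 km.

YBH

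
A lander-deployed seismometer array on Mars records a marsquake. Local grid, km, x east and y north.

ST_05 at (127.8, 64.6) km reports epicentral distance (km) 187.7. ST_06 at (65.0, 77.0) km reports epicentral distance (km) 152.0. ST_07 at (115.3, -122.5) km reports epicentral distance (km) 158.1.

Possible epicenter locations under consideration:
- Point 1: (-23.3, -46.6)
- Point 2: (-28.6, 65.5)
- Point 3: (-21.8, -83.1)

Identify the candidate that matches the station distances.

For each candidate, compare |candidate − station| to the reported distance:
Point 1: residuals ST_05 0.1, ST_06 0.1, ST_07 0.1 → max 0.1 km
Point 2: residuals ST_05 31.3, ST_06 57.7, ST_07 78.7 → max 78.7 km
Point 3: residuals ST_05 22.5, ST_06 30.1, ST_07 15.5 → max 30.1 km
Only Point 1 has all residuals ≈ 0.

Point 1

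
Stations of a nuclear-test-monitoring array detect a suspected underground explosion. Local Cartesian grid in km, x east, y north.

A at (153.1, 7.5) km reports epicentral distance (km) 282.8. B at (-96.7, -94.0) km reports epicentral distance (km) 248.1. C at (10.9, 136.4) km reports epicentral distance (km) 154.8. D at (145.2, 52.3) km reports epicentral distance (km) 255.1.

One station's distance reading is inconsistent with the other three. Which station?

C

Solve using three stations at a time. Using A, B, D (subtract circle equations pairwise → linear system) gives (x, y) ≈ (-88.9, 154.2).
Distances from that point to each station vs reported:
  A: calculated 283.0 vs reported 282.8 → residual 0.2 km
  B: calculated 248.3 vs reported 248.1 → residual 0.2 km
  C: calculated 101.4 vs reported 154.8 → residual 53.4 km
  D: calculated 255.3 vs reported 255.1 → residual 0.2 km
A, B, D are mutually consistent (residuals ≈ 0); C is off by 53.4 km.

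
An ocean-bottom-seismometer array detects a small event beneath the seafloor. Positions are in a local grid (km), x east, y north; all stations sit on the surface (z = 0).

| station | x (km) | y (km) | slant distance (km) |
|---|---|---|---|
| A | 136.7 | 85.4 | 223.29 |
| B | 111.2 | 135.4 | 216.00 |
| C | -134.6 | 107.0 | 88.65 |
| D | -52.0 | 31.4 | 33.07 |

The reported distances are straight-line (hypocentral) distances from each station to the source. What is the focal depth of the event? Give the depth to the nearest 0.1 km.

Each station gives a sphere (x−x_i)² + (y−y_i)² + z² = d_i² (stations at z=0).
Subtracting the A sphere from B and C: z² cancels, leaving linear equations in x and y:
-51.0 x + 100.0 y = 7920.97
-542.6 x + 43.2 y = 45585.71
Solving: x ≈ -80.996, y ≈ 37.902 km (keep extra digits for the depth step; rounded: -81.0, 37.9).
Then from the A sphere: z² = 223.29² − (x − 136.7)² − (y − 85.4)² with x = -80.996, y = 37.902, so z ≈ 14.519 ≈ 14.5 km.

depth ≈ 14.5 km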